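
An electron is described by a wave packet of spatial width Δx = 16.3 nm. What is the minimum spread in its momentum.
3.235 × 10^-27 kg·m/s

For a wave packet, the spatial width Δx and momentum spread Δp are related by the uncertainty principle:
ΔxΔp ≥ ℏ/2

The minimum momentum spread is:
Δp_min = ℏ/(2Δx)
Δp_min = (1.055e-34 J·s) / (2 × 1.630e-08 m)
Δp_min = 3.235e-27 kg·m/s

A wave packet cannot have both a well-defined position and well-defined momentum.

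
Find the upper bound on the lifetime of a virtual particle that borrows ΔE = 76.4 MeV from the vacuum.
4.308 ys

Using the energy-time uncertainty principle:
ΔEΔt ≥ ℏ/2

For a virtual particle borrowing energy ΔE, the maximum lifetime is:
Δt_max = ℏ/(2ΔE)

Converting energy:
ΔE = 76.4 MeV = 1.224e-11 J

Δt_max = (1.055e-34 J·s) / (2 × 1.224e-11 J)
Δt_max = 4.308e-24 s = 4.308 ys

Virtual particles with higher borrowed energy exist for shorter times.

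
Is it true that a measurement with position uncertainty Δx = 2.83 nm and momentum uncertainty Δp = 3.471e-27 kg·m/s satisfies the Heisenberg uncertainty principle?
No, it violates the uncertainty principle (impossible measurement).

Calculate the product ΔxΔp:
ΔxΔp = (2.830e-09 m) × (3.471e-27 kg·m/s)
ΔxΔp = 9.823e-36 J·s

Compare to the minimum allowed value ℏ/2:
ℏ/2 = 5.273e-35 J·s

Since ΔxΔp = 9.823e-36 J·s < 5.273e-35 J·s = ℏ/2,
the measurement violates the uncertainty principle.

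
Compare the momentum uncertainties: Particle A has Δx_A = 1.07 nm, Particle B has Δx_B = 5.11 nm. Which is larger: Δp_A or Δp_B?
Particle A has the larger minimum momentum uncertainty, by a factor of 4.78.

For each particle, the minimum momentum uncertainty is Δp_min = ℏ/(2Δx):

Particle A: Δp_A = ℏ/(2×1.070e-09 m) = 4.928e-26 kg·m/s
Particle B: Δp_B = ℏ/(2×5.110e-09 m) = 1.032e-26 kg·m/s

Ratio: Δp_A/Δp_B = 4.78

Since Δp_min ∝ 1/Δx, the particle with smaller position uncertainty (A) has larger momentum uncertainty.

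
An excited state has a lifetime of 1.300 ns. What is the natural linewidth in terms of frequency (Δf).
61.213 MHz

Using the energy-time uncertainty principle and E = hf:
ΔEΔt ≥ ℏ/2
hΔf·Δt ≥ ℏ/2

The minimum frequency uncertainty is:
Δf = ℏ/(2hτ) = 1/(4πτ)
Δf = 1/(4π × 1.300e-09 s)
Δf = 6.121e+07 Hz = 61.213 MHz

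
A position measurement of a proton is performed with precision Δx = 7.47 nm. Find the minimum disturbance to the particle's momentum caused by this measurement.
7.059 × 10^-27 kg·m/s

The uncertainty principle implies that measuring position disturbs momentum:
ΔxΔp ≥ ℏ/2

When we measure position with precision Δx, we necessarily introduce a momentum uncertainty:
Δp ≥ ℏ/(2Δx)
Δp_min = (1.055e-34 J·s) / (2 × 7.470e-09 m)
Δp_min = 7.059e-27 kg·m/s

The more precisely we measure position, the greater the momentum disturbance.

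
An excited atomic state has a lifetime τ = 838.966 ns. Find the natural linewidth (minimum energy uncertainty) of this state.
392.276 peV

Using the energy-time uncertainty principle:
ΔEΔt ≥ ℏ/2

The lifetime τ represents the time uncertainty Δt.
The natural linewidth (minimum energy uncertainty) is:

ΔE = ℏ/(2τ)
ΔE = (1.055e-34 J·s) / (2 × 8.390e-07 s)
ΔE = 6.285e-29 J = 392.276 peV

This natural linewidth limits the precision of spectroscopic measurements.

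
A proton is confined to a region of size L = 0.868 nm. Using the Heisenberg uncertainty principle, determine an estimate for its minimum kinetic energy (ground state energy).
6.885 μeV

Using the uncertainty principle to estimate ground state energy:

1. The position uncertainty is approximately the confinement size:
   Δx ≈ L = 8.680e-10 m

2. From ΔxΔp ≥ ℏ/2, the minimum momentum uncertainty is:
   Δp ≈ ℏ/(2L) = 6.075e-26 kg·m/s

3. The kinetic energy is approximately:
   KE ≈ (Δp)²/(2m) = (6.075e-26)²/(2 × 1.673e-27 kg)
   KE ≈ 1.103e-24 J = 6.885 μeV

This is an order-of-magnitude estimate of the ground state energy.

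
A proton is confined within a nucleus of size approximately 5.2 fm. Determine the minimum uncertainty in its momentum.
1.014 × 10^-20 kg·m/s

Using the Heisenberg uncertainty principle:
ΔxΔp ≥ ℏ/2

With Δx ≈ L = 5.200e-15 m (the confinement size):
Δp_min = ℏ/(2Δx)
Δp_min = (1.055e-34 J·s) / (2 × 5.200e-15 m)
Δp_min = 1.014e-20 kg·m/s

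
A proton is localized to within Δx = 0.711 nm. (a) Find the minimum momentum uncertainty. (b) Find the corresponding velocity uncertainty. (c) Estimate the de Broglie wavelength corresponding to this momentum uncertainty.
(a) Δp_min = 7.416 × 10^-26 kg·m/s
(b) Δv_min = 44.338 m/s
(c) λ_dB = 8.935 nm

Step-by-step:

(a) From the uncertainty principle:
Δp_min = ℏ/(2Δx) = (1.055e-34 J·s)/(2 × 7.110e-10 m) = 7.416e-26 kg·m/s

(b) The velocity uncertainty:
Δv = Δp/m = (7.416e-26 kg·m/s)/(1.673e-27 kg) = 4.434e+01 m/s = 44.338 m/s

(c) The de Broglie wavelength for this momentum:
λ = h/p = (6.626e-34 J·s)/(7.416e-26 kg·m/s) = 8.935e-09 m = 8.935 nm

Note: The de Broglie wavelength is comparable to the localization size, as expected from wave-particle duality.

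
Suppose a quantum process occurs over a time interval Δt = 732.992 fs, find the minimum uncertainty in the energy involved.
448.990 μeV

Using the energy-time uncertainty principle:
ΔEΔt ≥ ℏ/2

The minimum uncertainty in energy is:
ΔE_min = ℏ/(2Δt)
ΔE_min = (1.055e-34 J·s) / (2 × 7.330e-13 s)
ΔE_min = 7.194e-23 J = 448.990 μeV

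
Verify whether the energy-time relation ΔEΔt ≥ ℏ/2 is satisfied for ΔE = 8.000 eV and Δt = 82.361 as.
Yes, it satisfies the uncertainty relation.

Calculate the product ΔEΔt:
ΔE = 8.000 eV = 1.282e-18 J
ΔEΔt = (1.282e-18 J) × (8.236e-17 s)
ΔEΔt = 1.056e-34 J·s

Compare to the minimum allowed value ℏ/2:
ℏ/2 = 5.273e-35 J·s

Since ΔEΔt = 1.056e-34 J·s ≥ 5.273e-35 J·s = ℏ/2,
this satisfies the uncertainty relation.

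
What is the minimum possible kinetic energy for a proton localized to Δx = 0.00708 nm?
103.487 meV

Localizing a particle requires giving it sufficient momentum uncertainty:

1. From uncertainty principle: Δp ≥ ℏ/(2Δx)
   Δp_min = (1.055e-34 J·s) / (2 × 7.080e-12 m)
   Δp_min = 7.448e-24 kg·m/s

2. This momentum uncertainty corresponds to kinetic energy:
   KE ≈ (Δp)²/(2m) = (7.448e-24)²/(2 × 1.673e-27 kg)
   KE = 1.658e-20 J = 103.487 meV

Tighter localization requires more energy.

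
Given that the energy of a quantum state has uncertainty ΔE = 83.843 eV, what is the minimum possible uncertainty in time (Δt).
3.925 as

Using the energy-time uncertainty principle:
ΔEΔt ≥ ℏ/2

The minimum uncertainty in time is:
Δt_min = ℏ/(2ΔE)
Δt_min = (1.055e-34 J·s) / (2 × 1.343e-17 J)
Δt_min = 3.925e-18 s = 3.925 as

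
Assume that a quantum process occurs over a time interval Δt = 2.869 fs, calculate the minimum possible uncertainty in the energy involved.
114.711 meV

Using the energy-time uncertainty principle:
ΔEΔt ≥ ℏ/2

The minimum uncertainty in energy is:
ΔE_min = ℏ/(2Δt)
ΔE_min = (1.055e-34 J·s) / (2 × 2.869e-15 s)
ΔE_min = 1.838e-20 J = 114.711 meV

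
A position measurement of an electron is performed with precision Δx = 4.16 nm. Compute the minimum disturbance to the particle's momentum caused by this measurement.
1.268 × 10^-26 kg·m/s

The uncertainty principle implies that measuring position disturbs momentum:
ΔxΔp ≥ ℏ/2

When we measure position with precision Δx, we necessarily introduce a momentum uncertainty:
Δp ≥ ℏ/(2Δx)
Δp_min = (1.055e-34 J·s) / (2 × 4.160e-09 m)
Δp_min = 1.268e-26 kg·m/s

The more precisely we measure position, the greater the momentum disturbance.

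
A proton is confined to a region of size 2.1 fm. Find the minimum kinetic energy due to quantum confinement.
1.176 MeV

Using the uncertainty principle:

1. Position uncertainty: Δx ≈ 2.100e-15 m
2. Minimum momentum uncertainty: Δp = ℏ/(2Δx) = 2.511e-20 kg·m/s
3. Minimum kinetic energy:
   KE = (Δp)²/(2m) = (2.511e-20)²/(2 × 1.673e-27 kg)
   KE = 1.885e-13 J = 1.176 MeV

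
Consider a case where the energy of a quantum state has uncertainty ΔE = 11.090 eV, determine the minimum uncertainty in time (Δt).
29.676 as

Using the energy-time uncertainty principle:
ΔEΔt ≥ ℏ/2

The minimum uncertainty in time is:
Δt_min = ℏ/(2ΔE)
Δt_min = (1.055e-34 J·s) / (2 × 1.777e-18 J)
Δt_min = 2.968e-17 s = 29.676 as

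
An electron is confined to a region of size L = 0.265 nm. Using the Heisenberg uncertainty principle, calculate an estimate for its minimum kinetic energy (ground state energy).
135.635 meV

Using the uncertainty principle to estimate ground state energy:

1. The position uncertainty is approximately the confinement size:
   Δx ≈ L = 2.650e-10 m

2. From ΔxΔp ≥ ℏ/2, the minimum momentum uncertainty is:
   Δp ≈ ℏ/(2L) = 1.990e-25 kg·m/s

3. The kinetic energy is approximately:
   KE ≈ (Δp)²/(2m) = (1.990e-25)²/(2 × 9.109e-31 kg)
   KE ≈ 2.173e-20 J = 135.635 meV

This is an order-of-magnitude estimate of the ground state energy.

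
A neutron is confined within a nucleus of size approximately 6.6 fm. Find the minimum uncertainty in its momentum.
7.989 × 10^-21 kg·m/s

Using the Heisenberg uncertainty principle:
ΔxΔp ≥ ℏ/2

With Δx ≈ L = 6.600e-15 m (the confinement size):
Δp_min = ℏ/(2Δx)
Δp_min = (1.055e-34 J·s) / (2 × 6.600e-15 m)
Δp_min = 7.989e-21 kg·m/s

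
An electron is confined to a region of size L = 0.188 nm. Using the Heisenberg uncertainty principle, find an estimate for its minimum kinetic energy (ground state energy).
269.493 meV

Using the uncertainty principle to estimate ground state energy:

1. The position uncertainty is approximately the confinement size:
   Δx ≈ L = 1.880e-10 m

2. From ΔxΔp ≥ ℏ/2, the minimum momentum uncertainty is:
   Δp ≈ ℏ/(2L) = 2.805e-25 kg·m/s

3. The kinetic energy is approximately:
   KE ≈ (Δp)²/(2m) = (2.805e-25)²/(2 × 9.109e-31 kg)
   KE ≈ 4.318e-20 J = 269.493 meV

This is an order-of-magnitude estimate of the ground state energy.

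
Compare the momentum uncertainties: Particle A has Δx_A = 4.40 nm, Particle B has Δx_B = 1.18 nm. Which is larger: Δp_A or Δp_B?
Particle B has the larger minimum momentum uncertainty, by a factor of 3.73.

For each particle, the minimum momentum uncertainty is Δp_min = ℏ/(2Δx):

Particle A: Δp_A = ℏ/(2×4.400e-09 m) = 1.198e-26 kg·m/s
Particle B: Δp_B = ℏ/(2×1.180e-09 m) = 4.469e-26 kg·m/s

Ratio: Δp_B/Δp_A = 3.73

Since Δp_min ∝ 1/Δx, the particle with smaller position uncertainty (B) has larger momentum uncertainty.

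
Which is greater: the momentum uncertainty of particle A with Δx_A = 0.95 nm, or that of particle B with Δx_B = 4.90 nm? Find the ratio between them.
Particle A has the larger minimum momentum uncertainty, by a factor of 5.16.

For each particle, the minimum momentum uncertainty is Δp_min = ℏ/(2Δx):

Particle A: Δp_A = ℏ/(2×9.500e-10 m) = 5.550e-26 kg·m/s
Particle B: Δp_B = ℏ/(2×4.900e-09 m) = 1.076e-26 kg·m/s

Ratio: Δp_A/Δp_B = 5.16

Since Δp_min ∝ 1/Δx, the particle with smaller position uncertainty (A) has larger momentum uncertainty.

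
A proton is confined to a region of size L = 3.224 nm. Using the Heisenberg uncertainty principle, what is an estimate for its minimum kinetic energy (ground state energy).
499.073 neV

Using the uncertainty principle to estimate ground state energy:

1. The position uncertainty is approximately the confinement size:
   Δx ≈ L = 3.224e-09 m

2. From ΔxΔp ≥ ℏ/2, the minimum momentum uncertainty is:
   Δp ≈ ℏ/(2L) = 1.636e-26 kg·m/s

3. The kinetic energy is approximately:
   KE ≈ (Δp)²/(2m) = (1.636e-26)²/(2 × 1.673e-27 kg)
   KE ≈ 7.996e-26 J = 499.073 neV

This is an order-of-magnitude estimate of the ground state energy.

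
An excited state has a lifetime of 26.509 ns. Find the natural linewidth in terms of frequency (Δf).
3.002 MHz

Using the energy-time uncertainty principle and E = hf:
ΔEΔt ≥ ℏ/2
hΔf·Δt ≥ ℏ/2

The minimum frequency uncertainty is:
Δf = ℏ/(2hτ) = 1/(4πτ)
Δf = 1/(4π × 2.651e-08 s)
Δf = 3.002e+06 Hz = 3.002 MHz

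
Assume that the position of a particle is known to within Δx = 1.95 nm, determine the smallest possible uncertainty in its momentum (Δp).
2.704 × 10^-26 kg·m/s

Using the Heisenberg uncertainty principle:
ΔxΔp ≥ ℏ/2

The minimum uncertainty in momentum is:
Δp_min = ℏ/(2Δx)
Δp_min = (1.055e-34 J·s) / (2 × 1.950e-09 m)
Δp_min = 2.704e-26 kg·m/s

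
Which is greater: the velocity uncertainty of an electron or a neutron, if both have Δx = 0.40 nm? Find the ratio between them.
The electron has the larger minimum velocity uncertainty, by a ratio of 1838.7.

For both particles, Δp_min = ℏ/(2Δx) = 1.318e-25 kg·m/s (same for both).

The velocity uncertainty is Δv = Δp/m:
- electron: Δv = 1.318e-25 / 9.109e-31 = 1.447e+05 m/s = 144.710 km/s
- neutron: Δv = 1.318e-25 / 1.675e-27 = 7.870e+01 m/s = 78.703 m/s

Ratio: 1.447e+05 / 7.870e+01 = 1838.7

The lighter particle has larger velocity uncertainty because Δv ∝ 1/m.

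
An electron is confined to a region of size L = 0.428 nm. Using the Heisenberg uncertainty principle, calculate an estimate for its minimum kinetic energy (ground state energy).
51.997 meV

Using the uncertainty principle to estimate ground state energy:

1. The position uncertainty is approximately the confinement size:
   Δx ≈ L = 4.280e-10 m

2. From ΔxΔp ≥ ℏ/2, the minimum momentum uncertainty is:
   Δp ≈ ℏ/(2L) = 1.232e-25 kg·m/s

3. The kinetic energy is approximately:
   KE ≈ (Δp)²/(2m) = (1.232e-25)²/(2 × 9.109e-31 kg)
   KE ≈ 8.331e-21 J = 51.997 meV

This is an order-of-magnitude estimate of the ground state energy.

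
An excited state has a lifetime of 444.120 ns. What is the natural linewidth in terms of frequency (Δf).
179.180 kHz

Using the energy-time uncertainty principle and E = hf:
ΔEΔt ≥ ℏ/2
hΔf·Δt ≥ ℏ/2

The minimum frequency uncertainty is:
Δf = ℏ/(2hτ) = 1/(4πτ)
Δf = 1/(4π × 4.441e-07 s)
Δf = 1.792e+05 Hz = 179.180 kHz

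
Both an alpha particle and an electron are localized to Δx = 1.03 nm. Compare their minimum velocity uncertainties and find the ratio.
The electron has the larger minimum velocity uncertainty, by a ratio of 7294.3.

For both particles, Δp_min = ℏ/(2Δx) = 5.119e-26 kg·m/s (same for both).

The velocity uncertainty is Δv = Δp/m:
- alpha particle: Δv = 5.119e-26 / 6.645e-27 = 7.704e+00 m/s = 7.704 m/s
- electron: Δv = 5.119e-26 / 9.109e-31 = 5.620e+04 m/s = 56.198 km/s

Ratio: 5.620e+04 / 7.704e+00 = 7294.3

The lighter particle has larger velocity uncertainty because Δv ∝ 1/m.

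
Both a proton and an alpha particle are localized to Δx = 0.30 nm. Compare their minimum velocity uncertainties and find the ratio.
The proton has the larger minimum velocity uncertainty, by a ratio of 4.0.

For both particles, Δp_min = ℏ/(2Δx) = 1.758e-25 kg·m/s (same for both).

The velocity uncertainty is Δv = Δp/m:
- proton: Δv = 1.758e-25 / 1.673e-27 = 1.051e+02 m/s = 105.082 m/s
- alpha particle: Δv = 1.758e-25 / 6.645e-27 = 2.645e+01 m/s = 26.452 m/s

Ratio: 1.051e+02 / 2.645e+01 = 4.0

The lighter particle has larger velocity uncertainty because Δv ∝ 1/m.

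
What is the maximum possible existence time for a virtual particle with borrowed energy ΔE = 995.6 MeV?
3.306 × 10^-25 s

Using the energy-time uncertainty principle:
ΔEΔt ≥ ℏ/2

For a virtual particle borrowing energy ΔE, the maximum lifetime is:
Δt_max = ℏ/(2ΔE)

Converting energy:
ΔE = 995.6 MeV = 1.595e-10 J

Δt_max = (1.055e-34 J·s) / (2 × 1.595e-10 J)
Δt_max = 3.306e-25 s = 3.306 × 10^-25 s

Virtual particles with higher borrowed energy exist for shorter times.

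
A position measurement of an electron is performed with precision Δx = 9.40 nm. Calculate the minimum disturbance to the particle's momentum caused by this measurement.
5.609 × 10^-27 kg·m/s

The uncertainty principle implies that measuring position disturbs momentum:
ΔxΔp ≥ ℏ/2

When we measure position with precision Δx, we necessarily introduce a momentum uncertainty:
Δp ≥ ℏ/(2Δx)
Δp_min = (1.055e-34 J·s) / (2 × 9.400e-09 m)
Δp_min = 5.609e-27 kg·m/s

The more precisely we measure position, the greater the momentum disturbance.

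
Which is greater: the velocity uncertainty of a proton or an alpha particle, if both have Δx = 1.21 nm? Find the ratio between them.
The proton has the larger minimum velocity uncertainty, by a ratio of 4.0.

For both particles, Δp_min = ℏ/(2Δx) = 4.358e-26 kg·m/s (same for both).

The velocity uncertainty is Δv = Δp/m:
- proton: Δv = 4.358e-26 / 1.673e-27 = 2.605e+01 m/s = 26.053 m/s
- alpha particle: Δv = 4.358e-26 / 6.645e-27 = 6.558e+00 m/s = 6.558 m/s

Ratio: 2.605e+01 / 6.558e+00 = 4.0

The lighter particle has larger velocity uncertainty because Δv ∝ 1/m.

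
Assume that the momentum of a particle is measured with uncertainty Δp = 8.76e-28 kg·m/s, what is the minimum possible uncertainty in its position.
60.192 nm

Using the Heisenberg uncertainty principle:
ΔxΔp ≥ ℏ/2

The minimum uncertainty in position is:
Δx_min = ℏ/(2Δp)
Δx_min = (1.055e-34 J·s) / (2 × 8.760e-28 kg·m/s)
Δx_min = 6.019e-08 m = 60.192 nm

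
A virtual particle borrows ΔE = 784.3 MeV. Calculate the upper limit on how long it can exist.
4.196 × 10^-25 s

Using the energy-time uncertainty principle:
ΔEΔt ≥ ℏ/2

For a virtual particle borrowing energy ΔE, the maximum lifetime is:
Δt_max = ℏ/(2ΔE)

Converting energy:
ΔE = 784.3 MeV = 1.257e-10 J

Δt_max = (1.055e-34 J·s) / (2 × 1.257e-10 J)
Δt_max = 4.196e-25 s = 4.196 × 10^-25 s

Virtual particles with higher borrowed energy exist for shorter times.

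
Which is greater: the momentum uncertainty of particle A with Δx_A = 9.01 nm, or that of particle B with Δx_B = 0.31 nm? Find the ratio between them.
Particle B has the larger minimum momentum uncertainty, by a factor of 29.06.

For each particle, the minimum momentum uncertainty is Δp_min = ℏ/(2Δx):

Particle A: Δp_A = ℏ/(2×9.010e-09 m) = 5.852e-27 kg·m/s
Particle B: Δp_B = ℏ/(2×3.100e-10 m) = 1.701e-25 kg·m/s

Ratio: Δp_B/Δp_A = 29.06

Since Δp_min ∝ 1/Δx, the particle with smaller position uncertainty (B) has larger momentum uncertainty.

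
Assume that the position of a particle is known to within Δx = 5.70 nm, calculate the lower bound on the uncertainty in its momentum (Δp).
9.251 × 10^-27 kg·m/s

Using the Heisenberg uncertainty principle:
ΔxΔp ≥ ℏ/2

The minimum uncertainty in momentum is:
Δp_min = ℏ/(2Δx)
Δp_min = (1.055e-34 J·s) / (2 × 5.700e-09 m)
Δp_min = 9.251e-27 kg·m/s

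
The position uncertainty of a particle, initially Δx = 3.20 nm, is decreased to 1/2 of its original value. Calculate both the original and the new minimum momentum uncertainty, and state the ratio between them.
Original Δp_min = 1.648 × 10^-26 kg·m/s; new Δp'_min = 3.296 × 10^-26 kg·m/s; ratio Δp'_min/Δp_min = 2.

From the uncertainty principle ΔxΔp ≥ ℏ/2, the minimum momentum uncertainty is Δp_min = ℏ/(2Δx).

Original (Δx = 3.20 nm = 3.200e-09 m):
Δp_min = (1.055e-34 J·s)/(2 × 3.200e-09 m) = 1.648e-26 kg·m/s

When Δx → (1/2)Δx:
Δp'_min = ℏ/(2 × (1/2)Δx) = 2 × ℏ/(2Δx) = 2 × Δp_min
Δp'_min = 2 × 1.648e-26 kg·m/s = 3.296e-26 kg·m/s

Since Δp_min ∝ 1/Δx, when Δx is decreased to 1/2 of its original value, Δp_min increases to 2 times its original value.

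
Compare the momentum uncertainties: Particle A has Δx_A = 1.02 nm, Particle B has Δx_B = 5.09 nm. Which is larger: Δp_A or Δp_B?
Particle A has the larger minimum momentum uncertainty, by a factor of 4.99.

For each particle, the minimum momentum uncertainty is Δp_min = ℏ/(2Δx):

Particle A: Δp_A = ℏ/(2×1.020e-09 m) = 5.169e-26 kg·m/s
Particle B: Δp_B = ℏ/(2×5.090e-09 m) = 1.036e-26 kg·m/s

Ratio: Δp_A/Δp_B = 4.99

Since Δp_min ∝ 1/Δx, the particle with smaller position uncertainty (A) has larger momentum uncertainty.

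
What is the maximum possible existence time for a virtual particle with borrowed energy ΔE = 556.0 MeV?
5.919 × 10^-25 s

Using the energy-time uncertainty principle:
ΔEΔt ≥ ℏ/2

For a virtual particle borrowing energy ΔE, the maximum lifetime is:
Δt_max = ℏ/(2ΔE)

Converting energy:
ΔE = 556.0 MeV = 8.908e-11 J

Δt_max = (1.055e-34 J·s) / (2 × 8.908e-11 J)
Δt_max = 5.919e-25 s = 5.919 × 10^-25 s

Virtual particles with higher borrowed energy exist for shorter times.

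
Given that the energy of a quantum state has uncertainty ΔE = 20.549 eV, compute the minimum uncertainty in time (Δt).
16.016 as

Using the energy-time uncertainty principle:
ΔEΔt ≥ ℏ/2

The minimum uncertainty in time is:
Δt_min = ℏ/(2ΔE)
Δt_min = (1.055e-34 J·s) / (2 × 3.292e-18 J)
Δt_min = 1.602e-17 s = 16.016 as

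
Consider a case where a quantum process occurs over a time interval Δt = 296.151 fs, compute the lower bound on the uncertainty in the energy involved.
1.111 meV

Using the energy-time uncertainty principle:
ΔEΔt ≥ ℏ/2

The minimum uncertainty in energy is:
ΔE_min = ℏ/(2Δt)
ΔE_min = (1.055e-34 J·s) / (2 × 2.962e-13 s)
ΔE_min = 1.780e-22 J = 1.111 meV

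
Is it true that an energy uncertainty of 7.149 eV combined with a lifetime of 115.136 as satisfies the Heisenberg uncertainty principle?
Yes, it satisfies the uncertainty relation.

Calculate the product ΔEΔt:
ΔE = 7.149 eV = 1.145e-18 J
ΔEΔt = (1.145e-18 J) × (1.151e-16 s)
ΔEΔt = 1.319e-34 J·s

Compare to the minimum allowed value ℏ/2:
ℏ/2 = 5.273e-35 J·s

Since ΔEΔt = 1.319e-34 J·s ≥ 5.273e-35 J·s = ℏ/2,
this satisfies the uncertainty relation.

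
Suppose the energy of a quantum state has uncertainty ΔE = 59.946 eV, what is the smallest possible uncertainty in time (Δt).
5.490 as

Using the energy-time uncertainty principle:
ΔEΔt ≥ ℏ/2

The minimum uncertainty in time is:
Δt_min = ℏ/(2ΔE)
Δt_min = (1.055e-34 J·s) / (2 × 9.604e-18 J)
Δt_min = 5.490e-18 s = 5.490 as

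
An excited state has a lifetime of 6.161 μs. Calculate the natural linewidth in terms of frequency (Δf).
12.916 kHz

Using the energy-time uncertainty principle and E = hf:
ΔEΔt ≥ ℏ/2
hΔf·Δt ≥ ℏ/2

The minimum frequency uncertainty is:
Δf = ℏ/(2hτ) = 1/(4πτ)
Δf = 1/(4π × 6.161e-06 s)
Δf = 1.292e+04 Hz = 12.916 kHz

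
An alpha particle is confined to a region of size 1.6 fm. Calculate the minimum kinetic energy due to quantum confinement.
510.081 keV

Using the uncertainty principle:

1. Position uncertainty: Δx ≈ 1.600e-15 m
2. Minimum momentum uncertainty: Δp = ℏ/(2Δx) = 3.296e-20 kg·m/s
3. Minimum kinetic energy:
   KE = (Δp)²/(2m) = (3.296e-20)²/(2 × 6.645e-27 kg)
   KE = 8.172e-14 J = 510.081 keV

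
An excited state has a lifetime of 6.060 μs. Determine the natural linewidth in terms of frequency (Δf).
13.132 kHz

Using the energy-time uncertainty principle and E = hf:
ΔEΔt ≥ ℏ/2
hΔf·Δt ≥ ℏ/2

The minimum frequency uncertainty is:
Δf = ℏ/(2hτ) = 1/(4πτ)
Δf = 1/(4π × 6.060e-06 s)
Δf = 1.313e+04 Hz = 13.132 kHz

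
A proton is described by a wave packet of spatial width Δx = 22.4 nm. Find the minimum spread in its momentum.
2.354 × 10^-27 kg·m/s

For a wave packet, the spatial width Δx and momentum spread Δp are related by the uncertainty principle:
ΔxΔp ≥ ℏ/2

The minimum momentum spread is:
Δp_min = ℏ/(2Δx)
Δp_min = (1.055e-34 J·s) / (2 × 2.240e-08 m)
Δp_min = 2.354e-27 kg·m/s

A wave packet cannot have both a well-defined position and well-defined momentum.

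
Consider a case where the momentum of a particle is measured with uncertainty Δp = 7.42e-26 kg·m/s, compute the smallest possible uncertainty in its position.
710.628 pm

Using the Heisenberg uncertainty principle:
ΔxΔp ≥ ℏ/2

The minimum uncertainty in position is:
Δx_min = ℏ/(2Δp)
Δx_min = (1.055e-34 J·s) / (2 × 7.420e-26 kg·m/s)
Δx_min = 7.106e-10 m = 710.628 pm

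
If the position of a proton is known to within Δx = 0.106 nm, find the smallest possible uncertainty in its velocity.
297.401 m/s

Using the Heisenberg uncertainty principle and Δp = mΔv:
ΔxΔp ≥ ℏ/2
Δx(mΔv) ≥ ℏ/2

The minimum uncertainty in velocity is:
Δv_min = ℏ/(2mΔx)
Δv_min = (1.055e-34 J·s) / (2 × 1.673e-27 kg × 1.060e-10 m)
Δv_min = 2.974e+02 m/s = 297.401 m/s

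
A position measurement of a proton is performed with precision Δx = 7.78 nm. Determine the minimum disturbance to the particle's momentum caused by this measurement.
6.777 × 10^-27 kg·m/s

The uncertainty principle implies that measuring position disturbs momentum:
ΔxΔp ≥ ℏ/2

When we measure position with precision Δx, we necessarily introduce a momentum uncertainty:
Δp ≥ ℏ/(2Δx)
Δp_min = (1.055e-34 J·s) / (2 × 7.780e-09 m)
Δp_min = 6.777e-27 kg·m/s

The more precisely we measure position, the greater the momentum disturbance.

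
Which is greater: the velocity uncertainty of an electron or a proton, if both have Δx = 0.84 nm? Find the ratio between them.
The electron has the larger minimum velocity uncertainty, by a ratio of 1836.2.

For both particles, Δp_min = ℏ/(2Δx) = 6.277e-26 kg·m/s (same for both).

The velocity uncertainty is Δv = Δp/m:
- electron: Δv = 6.277e-26 / 9.109e-31 = 6.891e+04 m/s = 68.909 km/s
- proton: Δv = 6.277e-26 / 1.673e-27 = 3.753e+01 m/s = 37.529 m/s

Ratio: 6.891e+04 / 3.753e+01 = 1836.2

The lighter particle has larger velocity uncertainty because Δv ∝ 1/m.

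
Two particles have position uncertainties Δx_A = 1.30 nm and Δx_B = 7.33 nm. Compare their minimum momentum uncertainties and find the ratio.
Particle A has the larger minimum momentum uncertainty, by a factor of 5.64.

For each particle, the minimum momentum uncertainty is Δp_min = ℏ/(2Δx):

Particle A: Δp_A = ℏ/(2×1.300e-09 m) = 4.056e-26 kg·m/s
Particle B: Δp_B = ℏ/(2×7.330e-09 m) = 7.194e-27 kg·m/s

Ratio: Δp_A/Δp_B = 5.64

Since Δp_min ∝ 1/Δx, the particle with smaller position uncertainty (A) has larger momentum uncertainty.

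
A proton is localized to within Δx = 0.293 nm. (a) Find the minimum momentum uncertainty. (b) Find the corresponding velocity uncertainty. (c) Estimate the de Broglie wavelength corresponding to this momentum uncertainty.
(a) Δp_min = 1.800 × 10^-25 kg·m/s
(b) Δv_min = 107.592 m/s
(c) λ_dB = 3.682 nm

Step-by-step:

(a) From the uncertainty principle:
Δp_min = ℏ/(2Δx) = (1.055e-34 J·s)/(2 × 2.930e-10 m) = 1.800e-25 kg·m/s

(b) The velocity uncertainty:
Δv = Δp/m = (1.800e-25 kg·m/s)/(1.673e-27 kg) = 1.076e+02 m/s = 107.592 m/s

(c) The de Broglie wavelength for this momentum:
λ = h/p = (6.626e-34 J·s)/(1.800e-25 kg·m/s) = 3.682e-09 m = 3.682 nm

Note: The de Broglie wavelength is comparable to the localization size, as expected from wave-particle duality.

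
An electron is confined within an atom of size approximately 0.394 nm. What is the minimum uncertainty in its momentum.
1.338 × 10^-25 kg·m/s

Using the Heisenberg uncertainty principle:
ΔxΔp ≥ ℏ/2

With Δx ≈ L = 3.940e-10 m (the confinement size):
Δp_min = ℏ/(2Δx)
Δp_min = (1.055e-34 J·s) / (2 × 3.940e-10 m)
Δp_min = 1.338e-25 kg·m/s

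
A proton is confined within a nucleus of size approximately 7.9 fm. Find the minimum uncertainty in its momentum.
6.675 × 10^-21 kg·m/s

Using the Heisenberg uncertainty principle:
ΔxΔp ≥ ℏ/2

With Δx ≈ L = 7.900e-15 m (the confinement size):
Δp_min = ℏ/(2Δx)
Δp_min = (1.055e-34 J·s) / (2 × 7.900e-15 m)
Δp_min = 6.675e-21 kg·m/s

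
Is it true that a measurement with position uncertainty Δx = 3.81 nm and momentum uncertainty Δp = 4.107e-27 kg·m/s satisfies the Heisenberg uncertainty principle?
No, it violates the uncertainty principle (impossible measurement).

Calculate the product ΔxΔp:
ΔxΔp = (3.810e-09 m) × (4.107e-27 kg·m/s)
ΔxΔp = 1.565e-35 J·s

Compare to the minimum allowed value ℏ/2:
ℏ/2 = 5.273e-35 J·s

Since ΔxΔp = 1.565e-35 J·s < 5.273e-35 J·s = ℏ/2,
the measurement violates the uncertainty principle.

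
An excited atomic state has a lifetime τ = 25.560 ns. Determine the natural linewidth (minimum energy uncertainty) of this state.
12.876 neV

Using the energy-time uncertainty principle:
ΔEΔt ≥ ℏ/2

The lifetime τ represents the time uncertainty Δt.
The natural linewidth (minimum energy uncertainty) is:

ΔE = ℏ/(2τ)
ΔE = (1.055e-34 J·s) / (2 × 2.556e-08 s)
ΔE = 2.063e-27 J = 12.876 neV

This natural linewidth limits the precision of spectroscopic measurements.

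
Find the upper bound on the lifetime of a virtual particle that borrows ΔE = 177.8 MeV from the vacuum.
1.851 ys

Using the energy-time uncertainty principle:
ΔEΔt ≥ ℏ/2

For a virtual particle borrowing energy ΔE, the maximum lifetime is:
Δt_max = ℏ/(2ΔE)

Converting energy:
ΔE = 177.8 MeV = 2.849e-11 J

Δt_max = (1.055e-34 J·s) / (2 × 2.849e-11 J)
Δt_max = 1.851e-24 s = 1.851 ys

Virtual particles with higher borrowed energy exist for shorter times.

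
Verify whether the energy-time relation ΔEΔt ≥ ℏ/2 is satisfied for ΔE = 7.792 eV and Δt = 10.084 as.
No, it violates the uncertainty relation.

Calculate the product ΔEΔt:
ΔE = 7.792 eV = 1.248e-18 J
ΔEΔt = (1.248e-18 J) × (1.008e-17 s)
ΔEΔt = 1.259e-35 J·s

Compare to the minimum allowed value ℏ/2:
ℏ/2 = 5.273e-35 J·s

Since ΔEΔt = 1.259e-35 J·s < 5.273e-35 J·s = ℏ/2,
this violates the uncertainty relation.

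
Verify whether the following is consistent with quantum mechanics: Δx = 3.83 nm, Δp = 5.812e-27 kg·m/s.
No, it violates the uncertainty principle (impossible measurement).

Calculate the product ΔxΔp:
ΔxΔp = (3.830e-09 m) × (5.812e-27 kg·m/s)
ΔxΔp = 2.226e-35 J·s

Compare to the minimum allowed value ℏ/2:
ℏ/2 = 5.273e-35 J·s

Since ΔxΔp = 2.226e-35 J·s < 5.273e-35 J·s = ℏ/2,
the measurement violates the uncertainty principle.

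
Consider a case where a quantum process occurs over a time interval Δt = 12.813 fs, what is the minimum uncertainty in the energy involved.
25.685 meV

Using the energy-time uncertainty principle:
ΔEΔt ≥ ℏ/2

The minimum uncertainty in energy is:
ΔE_min = ℏ/(2Δt)
ΔE_min = (1.055e-34 J·s) / (2 × 1.281e-14 s)
ΔE_min = 4.115e-21 J = 25.685 meV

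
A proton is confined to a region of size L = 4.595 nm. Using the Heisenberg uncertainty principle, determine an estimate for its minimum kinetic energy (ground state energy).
245.688 neV

Using the uncertainty principle to estimate ground state energy:

1. The position uncertainty is approximately the confinement size:
   Δx ≈ L = 4.595e-09 m

2. From ΔxΔp ≥ ℏ/2, the minimum momentum uncertainty is:
   Δp ≈ ℏ/(2L) = 1.148e-26 kg·m/s

3. The kinetic energy is approximately:
   KE ≈ (Δp)²/(2m) = (1.148e-26)²/(2 × 1.673e-27 kg)
   KE ≈ 3.936e-26 J = 245.688 neV

This is an order-of-magnitude estimate of the ground state energy.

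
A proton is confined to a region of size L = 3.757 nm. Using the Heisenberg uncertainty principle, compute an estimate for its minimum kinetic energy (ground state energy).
367.512 neV

Using the uncertainty principle to estimate ground state energy:

1. The position uncertainty is approximately the confinement size:
   Δx ≈ L = 3.757e-09 m

2. From ΔxΔp ≥ ℏ/2, the minimum momentum uncertainty is:
   Δp ≈ ℏ/(2L) = 1.403e-26 kg·m/s

3. The kinetic energy is approximately:
   KE ≈ (Δp)²/(2m) = (1.403e-26)²/(2 × 1.673e-27 kg)
   KE ≈ 5.888e-26 J = 367.512 neV

This is an order-of-magnitude estimate of the ground state energy.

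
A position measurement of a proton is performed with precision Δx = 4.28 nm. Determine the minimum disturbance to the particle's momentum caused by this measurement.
1.232 × 10^-26 kg·m/s

The uncertainty principle implies that measuring position disturbs momentum:
ΔxΔp ≥ ℏ/2

When we measure position with precision Δx, we necessarily introduce a momentum uncertainty:
Δp ≥ ℏ/(2Δx)
Δp_min = (1.055e-34 J·s) / (2 × 4.280e-09 m)
Δp_min = 1.232e-26 kg·m/s

The more precisely we measure position, the greater the momentum disturbance.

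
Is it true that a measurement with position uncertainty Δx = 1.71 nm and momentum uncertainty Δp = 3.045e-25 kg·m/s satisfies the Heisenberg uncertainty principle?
Yes, it satisfies the uncertainty principle.

Calculate the product ΔxΔp:
ΔxΔp = (1.710e-09 m) × (3.045e-25 kg·m/s)
ΔxΔp = 5.207e-34 J·s

Compare to the minimum allowed value ℏ/2:
ℏ/2 = 5.273e-35 J·s

Since ΔxΔp = 5.207e-34 J·s ≥ 5.273e-35 J·s = ℏ/2,
the measurement satisfies the uncertainty principle.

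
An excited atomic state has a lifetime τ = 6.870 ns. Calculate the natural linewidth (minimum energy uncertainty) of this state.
47.905 neV

Using the energy-time uncertainty principle:
ΔEΔt ≥ ℏ/2

The lifetime τ represents the time uncertainty Δt.
The natural linewidth (minimum energy uncertainty) is:

ΔE = ℏ/(2τ)
ΔE = (1.055e-34 J·s) / (2 × 6.870e-09 s)
ΔE = 7.675e-27 J = 47.905 neV

This natural linewidth limits the precision of spectroscopic measurements.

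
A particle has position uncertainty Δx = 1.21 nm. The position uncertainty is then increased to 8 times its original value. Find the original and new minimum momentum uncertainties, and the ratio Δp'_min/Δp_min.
Original Δp_min = 4.358 × 10^-26 kg·m/s; new Δp'_min = 5.447 × 10^-27 kg·m/s; ratio Δp'_min/Δp_min = 1/8.

From the uncertainty principle ΔxΔp ≥ ℏ/2, the minimum momentum uncertainty is Δp_min = ℏ/(2Δx).

Original (Δx = 1.21 nm = 1.210e-09 m):
Δp_min = (1.055e-34 J·s)/(2 × 1.210e-09 m) = 4.358e-26 kg·m/s

When Δx → 8Δx:
Δp'_min = ℏ/(2 × 8Δx) = (1/8) × ℏ/(2Δx) = (1/8) × Δp_min
Δp'_min = 1/8 × 4.358e-26 kg·m/s = 5.447e-27 kg·m/s

Since Δp_min ∝ 1/Δx, when Δx is increased to 8 times its original value, Δp_min decreases to 1/8 of its original value.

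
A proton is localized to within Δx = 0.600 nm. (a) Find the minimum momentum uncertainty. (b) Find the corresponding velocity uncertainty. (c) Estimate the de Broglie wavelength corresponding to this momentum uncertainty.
(a) Δp_min = 8.788 × 10^-26 kg·m/s
(b) Δv_min = 52.541 m/s
(c) λ_dB = 7.540 nm

Step-by-step:

(a) From the uncertainty principle:
Δp_min = ℏ/(2Δx) = (1.055e-34 J·s)/(2 × 6.000e-10 m) = 8.788e-26 kg·m/s

(b) The velocity uncertainty:
Δv = Δp/m = (8.788e-26 kg·m/s)/(1.673e-27 kg) = 5.254e+01 m/s = 52.541 m/s

(c) The de Broglie wavelength for this momentum:
λ = h/p = (6.626e-34 J·s)/(8.788e-26 kg·m/s) = 7.540e-09 m = 7.540 nm

Note: The de Broglie wavelength is comparable to the localization size, as expected from wave-particle duality.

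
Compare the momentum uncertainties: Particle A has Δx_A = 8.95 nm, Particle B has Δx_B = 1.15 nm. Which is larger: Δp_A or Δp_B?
Particle B has the larger minimum momentum uncertainty, by a factor of 7.78.

For each particle, the minimum momentum uncertainty is Δp_min = ℏ/(2Δx):

Particle A: Δp_A = ℏ/(2×8.950e-09 m) = 5.891e-27 kg·m/s
Particle B: Δp_B = ℏ/(2×1.150e-09 m) = 4.585e-26 kg·m/s

Ratio: Δp_B/Δp_A = 7.78

Since Δp_min ∝ 1/Δx, the particle with smaller position uncertainty (B) has larger momentum uncertainty.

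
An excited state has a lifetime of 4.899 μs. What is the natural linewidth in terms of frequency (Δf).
16.244 kHz

Using the energy-time uncertainty principle and E = hf:
ΔEΔt ≥ ℏ/2
hΔf·Δt ≥ ℏ/2

The minimum frequency uncertainty is:
Δf = ℏ/(2hτ) = 1/(4πτ)
Δf = 1/(4π × 4.899e-06 s)
Δf = 1.624e+04 Hz = 16.244 kHz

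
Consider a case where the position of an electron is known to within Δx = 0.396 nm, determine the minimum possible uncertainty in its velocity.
146.171 km/s

Using the Heisenberg uncertainty principle and Δp = mΔv:
ΔxΔp ≥ ℏ/2
Δx(mΔv) ≥ ℏ/2

The minimum uncertainty in velocity is:
Δv_min = ℏ/(2mΔx)
Δv_min = (1.055e-34 J·s) / (2 × 9.109e-31 kg × 3.960e-10 m)
Δv_min = 1.462e+05 m/s = 146.171 km/s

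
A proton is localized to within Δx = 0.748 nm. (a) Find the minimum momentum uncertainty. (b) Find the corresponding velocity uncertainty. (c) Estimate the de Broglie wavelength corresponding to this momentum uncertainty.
(a) Δp_min = 7.049 × 10^-26 kg·m/s
(b) Δv_min = 42.145 m/s
(c) λ_dB = 9.400 nm

Step-by-step:

(a) From the uncertainty principle:
Δp_min = ℏ/(2Δx) = (1.055e-34 J·s)/(2 × 7.480e-10 m) = 7.049e-26 kg·m/s

(b) The velocity uncertainty:
Δv = Δp/m = (7.049e-26 kg·m/s)/(1.673e-27 kg) = 4.215e+01 m/s = 42.145 m/s

(c) The de Broglie wavelength for this momentum:
λ = h/p = (6.626e-34 J·s)/(7.049e-26 kg·m/s) = 9.400e-09 m = 9.400 nm

Note: The de Broglie wavelength is comparable to the localization size, as expected from wave-particle duality.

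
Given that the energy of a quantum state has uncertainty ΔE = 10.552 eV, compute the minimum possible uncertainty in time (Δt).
31.189 as

Using the energy-time uncertainty principle:
ΔEΔt ≥ ℏ/2

The minimum uncertainty in time is:
Δt_min = ℏ/(2ΔE)
Δt_min = (1.055e-34 J·s) / (2 × 1.691e-18 J)
Δt_min = 3.119e-17 s = 31.189 as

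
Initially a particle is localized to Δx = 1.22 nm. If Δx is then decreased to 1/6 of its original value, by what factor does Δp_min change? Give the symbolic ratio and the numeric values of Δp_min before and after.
Original Δp_min = 4.322 × 10^-26 kg·m/s; new Δp'_min = 2.593 × 10^-25 kg·m/s; ratio Δp'_min/Δp_min = 6.

From the uncertainty principle ΔxΔp ≥ ℏ/2, the minimum momentum uncertainty is Δp_min = ℏ/(2Δx).

Original (Δx = 1.22 nm = 1.220e-09 m):
Δp_min = (1.055e-34 J·s)/(2 × 1.220e-09 m) = 4.322e-26 kg·m/s

When Δx → (1/6)Δx:
Δp'_min = ℏ/(2 × (1/6)Δx) = 6 × ℏ/(2Δx) = 6 × Δp_min
Δp'_min = 6 × 4.322e-26 kg·m/s = 2.593e-25 kg·m/s

Since Δp_min ∝ 1/Δx, when Δx is decreased to 1/6 of its original value, Δp_min increases to 6 times its original value.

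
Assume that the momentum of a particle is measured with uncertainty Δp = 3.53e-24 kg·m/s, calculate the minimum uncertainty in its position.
14.937 pm

Using the Heisenberg uncertainty principle:
ΔxΔp ≥ ℏ/2

The minimum uncertainty in position is:
Δx_min = ℏ/(2Δp)
Δx_min = (1.055e-34 J·s) / (2 × 3.530e-24 kg·m/s)
Δx_min = 1.494e-11 m = 14.937 pm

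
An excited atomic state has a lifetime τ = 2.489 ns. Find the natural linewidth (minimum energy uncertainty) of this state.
132.224 neV

Using the energy-time uncertainty principle:
ΔEΔt ≥ ℏ/2

The lifetime τ represents the time uncertainty Δt.
The natural linewidth (minimum energy uncertainty) is:

ΔE = ℏ/(2τ)
ΔE = (1.055e-34 J·s) / (2 × 2.489e-09 s)
ΔE = 2.118e-26 J = 132.224 neV

This natural linewidth limits the precision of spectroscopic measurements.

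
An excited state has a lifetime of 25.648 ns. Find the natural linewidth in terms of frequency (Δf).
3.103 MHz

Using the energy-time uncertainty principle and E = hf:
ΔEΔt ≥ ℏ/2
hΔf·Δt ≥ ℏ/2

The minimum frequency uncertainty is:
Δf = ℏ/(2hτ) = 1/(4πτ)
Δf = 1/(4π × 2.565e-08 s)
Δf = 3.103e+06 Hz = 3.103 MHz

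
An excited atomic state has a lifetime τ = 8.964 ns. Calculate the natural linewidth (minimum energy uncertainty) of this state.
36.714 neV

Using the energy-time uncertainty principle:
ΔEΔt ≥ ℏ/2

The lifetime τ represents the time uncertainty Δt.
The natural linewidth (minimum energy uncertainty) is:

ΔE = ℏ/(2τ)
ΔE = (1.055e-34 J·s) / (2 × 8.964e-09 s)
ΔE = 5.882e-27 J = 36.714 neV

This natural linewidth limits the precision of spectroscopic measurements.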